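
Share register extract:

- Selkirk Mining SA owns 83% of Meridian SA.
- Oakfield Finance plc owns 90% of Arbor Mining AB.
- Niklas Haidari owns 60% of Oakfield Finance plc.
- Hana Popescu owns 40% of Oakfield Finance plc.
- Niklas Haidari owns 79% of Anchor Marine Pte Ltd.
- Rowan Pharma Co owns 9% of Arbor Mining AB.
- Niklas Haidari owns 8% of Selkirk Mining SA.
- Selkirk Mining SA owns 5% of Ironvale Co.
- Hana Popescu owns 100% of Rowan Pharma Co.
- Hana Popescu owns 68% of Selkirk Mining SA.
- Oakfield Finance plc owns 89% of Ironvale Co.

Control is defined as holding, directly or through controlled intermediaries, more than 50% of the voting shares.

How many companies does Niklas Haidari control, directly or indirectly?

Niklas holds 60% of Oakfield, so Niklas controls Oakfield.
Oakfield holds 89% of Ironvale, so Niklas controls Ironvale.
Niklas holds 79% of Anchor, so Niklas controls Anchor.
Oakfield holds 90% of Arbor, so Niklas controls Arbor.
No other company's threshold is met.
Niklas controls 4 companies.

4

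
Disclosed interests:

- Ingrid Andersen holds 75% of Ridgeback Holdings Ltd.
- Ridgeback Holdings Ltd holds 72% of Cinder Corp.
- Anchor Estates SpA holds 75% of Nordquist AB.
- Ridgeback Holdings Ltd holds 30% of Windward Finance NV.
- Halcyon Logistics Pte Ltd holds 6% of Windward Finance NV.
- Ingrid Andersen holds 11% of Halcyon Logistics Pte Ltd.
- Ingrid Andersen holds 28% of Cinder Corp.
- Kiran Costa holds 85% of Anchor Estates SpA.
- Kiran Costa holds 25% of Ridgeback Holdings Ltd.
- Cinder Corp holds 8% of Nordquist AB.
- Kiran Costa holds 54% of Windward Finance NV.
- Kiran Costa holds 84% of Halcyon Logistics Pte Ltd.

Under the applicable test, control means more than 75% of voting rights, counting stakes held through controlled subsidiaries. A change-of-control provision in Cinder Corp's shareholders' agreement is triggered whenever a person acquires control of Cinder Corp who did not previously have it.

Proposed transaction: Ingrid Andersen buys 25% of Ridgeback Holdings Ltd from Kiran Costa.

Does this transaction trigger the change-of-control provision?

The purchase adds only to Ingrid's holdings (Kiran's stake shrinks), so Ingrid is the only person who could newly come to control Cinder.
Ingrid's largest direct stake is 75% in Ridgeback, which does not meet the threshold, so Ingrid controls no company.
In Cinder, Ingrid's side holds only 28%, not > 75%.
So before the transaction, Ingrid does not control Cinder.
After the purchase, Ingrid's direct stake in Ridgeback rises to 75% + 25% = 100%, and Kiran's stake falls to 0%.
Ingrid holds 100% of Ridgeback, so Ingrid controls Ridgeback.
Ridgeback and Ingrid together hold 72% + 28% = 100% of Cinder, so Ingrid controls Cinder.
Ingrid did not control Cinder before and does after, so the clause is triggered.

Yes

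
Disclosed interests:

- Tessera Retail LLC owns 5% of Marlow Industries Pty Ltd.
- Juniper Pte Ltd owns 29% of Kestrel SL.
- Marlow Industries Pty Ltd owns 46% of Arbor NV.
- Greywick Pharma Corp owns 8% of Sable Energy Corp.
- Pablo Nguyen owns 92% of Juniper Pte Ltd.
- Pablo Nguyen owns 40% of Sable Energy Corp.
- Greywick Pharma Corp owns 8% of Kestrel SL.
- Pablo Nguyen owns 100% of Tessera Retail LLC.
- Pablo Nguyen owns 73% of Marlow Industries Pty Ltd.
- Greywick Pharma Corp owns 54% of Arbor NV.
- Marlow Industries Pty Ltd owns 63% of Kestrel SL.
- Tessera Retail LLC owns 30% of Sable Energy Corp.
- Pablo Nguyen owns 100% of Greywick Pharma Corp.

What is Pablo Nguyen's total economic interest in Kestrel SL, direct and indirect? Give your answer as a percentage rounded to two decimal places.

Pablo reaches Kestrel along 4 paths.
Via Juniper: 92% × 29% = 26.68%.
Via Greywick: 100% × 8% = 8%.
Via Marlow: 73% × 63% = 45.99%.
Via Tessera → Marlow: 100% × 5% × 63% = 3.15%.
Total: 26.68% + 8% + 45.99% + 3.15% = 83.82%.

83.82%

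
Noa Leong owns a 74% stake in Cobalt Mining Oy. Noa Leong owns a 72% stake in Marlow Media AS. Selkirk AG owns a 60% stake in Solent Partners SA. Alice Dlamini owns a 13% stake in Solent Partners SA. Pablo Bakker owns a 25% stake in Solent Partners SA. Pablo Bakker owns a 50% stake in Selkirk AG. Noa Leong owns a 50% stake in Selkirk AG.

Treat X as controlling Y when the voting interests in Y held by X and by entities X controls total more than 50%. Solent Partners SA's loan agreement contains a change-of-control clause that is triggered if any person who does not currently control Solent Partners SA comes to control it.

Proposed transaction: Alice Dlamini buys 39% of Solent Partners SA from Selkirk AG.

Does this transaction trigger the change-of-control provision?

Yes

The purchase adds only to Alice's holdings (Selkirk's stake shrinks), so Alice is the only person who could newly come to control Solent.
Alice's largest direct stake is 13% in Solent, which does not meet the threshold, so Alice controls no company.
In Solent, Alice's side holds only 13%, not > 50%.
So before the transaction, Alice does not control Solent.
After the purchase, Alice's direct stake in Solent rises to 13% + 39% = 52%, and Selkirk's stake falls to 21%.
Alice holds 52% of Solent, so Alice controls Solent.
Alice did not control Solent before and does after, so the clause is triggered.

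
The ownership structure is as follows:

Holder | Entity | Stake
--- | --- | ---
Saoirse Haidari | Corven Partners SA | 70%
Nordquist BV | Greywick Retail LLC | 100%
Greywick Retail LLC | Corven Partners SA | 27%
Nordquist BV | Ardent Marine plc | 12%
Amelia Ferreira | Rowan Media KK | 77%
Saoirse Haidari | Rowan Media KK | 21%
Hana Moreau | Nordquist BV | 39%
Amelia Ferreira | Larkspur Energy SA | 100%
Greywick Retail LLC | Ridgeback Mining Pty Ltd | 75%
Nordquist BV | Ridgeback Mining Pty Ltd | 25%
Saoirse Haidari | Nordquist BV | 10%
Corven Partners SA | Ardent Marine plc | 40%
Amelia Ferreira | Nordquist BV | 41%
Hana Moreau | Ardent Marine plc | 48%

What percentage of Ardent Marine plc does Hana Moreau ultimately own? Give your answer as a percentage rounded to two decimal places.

56.89%

Hana reaches Ardent along 3 paths.
Direct stake: 48% = 48%.
Via Nordquist: 39% × 12% = 4.68%.
Via Nordquist → Greywick → Corven: 39% × 100% × 27% × 40% = 4.212%.
Total: 48% + 4.68% + 4.212% = 56.892%.
Rounded: 56.89%.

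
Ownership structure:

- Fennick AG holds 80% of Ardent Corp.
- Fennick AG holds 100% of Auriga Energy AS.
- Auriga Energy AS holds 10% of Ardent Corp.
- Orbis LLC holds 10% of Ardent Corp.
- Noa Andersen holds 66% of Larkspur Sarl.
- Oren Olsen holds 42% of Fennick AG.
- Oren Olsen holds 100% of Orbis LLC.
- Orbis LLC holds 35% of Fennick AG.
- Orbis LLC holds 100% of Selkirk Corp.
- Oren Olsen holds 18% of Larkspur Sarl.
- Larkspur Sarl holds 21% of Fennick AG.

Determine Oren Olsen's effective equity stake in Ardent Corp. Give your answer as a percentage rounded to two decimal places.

82.70%

Oren reaches Ardent along 7 paths.
Via Orbis: 100% × 10% = 10%.
Via Orbis → Fennick: 100% × 35% × 80% = 28%.
Via Fennick: 42% × 80% = 33.6%.
Via Larkspur → Fennick: 18% × 21% × 80% = 3.024%.
Via Orbis → Fennick → Auriga: 100% × 35% × 100% × 10% = 3.5%.
Via Fennick → Auriga: 42% × 100% × 10% = 4.2%.
Via Larkspur → Fennick → Auriga: 18% × 21% × 100% × 10% = 0.378%.
Total: 10% + 28% + 33.6% + 3.024% + 3.5% + 4.2% + 0.378% = 82.702%.
Rounded: 82.70%.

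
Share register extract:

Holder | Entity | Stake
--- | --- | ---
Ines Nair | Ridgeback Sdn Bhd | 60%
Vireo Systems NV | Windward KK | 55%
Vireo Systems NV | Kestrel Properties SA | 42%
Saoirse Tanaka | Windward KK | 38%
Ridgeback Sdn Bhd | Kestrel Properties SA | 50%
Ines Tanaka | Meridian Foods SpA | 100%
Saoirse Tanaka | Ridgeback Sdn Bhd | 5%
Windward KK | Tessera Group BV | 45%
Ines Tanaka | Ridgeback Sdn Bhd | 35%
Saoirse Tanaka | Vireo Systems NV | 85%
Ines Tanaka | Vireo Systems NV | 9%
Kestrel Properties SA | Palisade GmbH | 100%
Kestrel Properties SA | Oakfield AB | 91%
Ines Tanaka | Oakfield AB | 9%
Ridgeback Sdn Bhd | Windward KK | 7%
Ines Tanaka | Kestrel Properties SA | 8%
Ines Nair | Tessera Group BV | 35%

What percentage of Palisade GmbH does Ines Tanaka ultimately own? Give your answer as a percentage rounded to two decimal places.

Ines Tanaka reaches Palisade along 3 paths.
Via Vireo → Kestrel: 9% × 42% × 100% = 3.78%.
Via Kestrel: 8% × 100% = 8%.
Via Ridgeback → Kestrel: 35% × 50% × 100% = 17.5%.
Total: 3.78% + 8% + 17.5% = 29.28%.

29.28%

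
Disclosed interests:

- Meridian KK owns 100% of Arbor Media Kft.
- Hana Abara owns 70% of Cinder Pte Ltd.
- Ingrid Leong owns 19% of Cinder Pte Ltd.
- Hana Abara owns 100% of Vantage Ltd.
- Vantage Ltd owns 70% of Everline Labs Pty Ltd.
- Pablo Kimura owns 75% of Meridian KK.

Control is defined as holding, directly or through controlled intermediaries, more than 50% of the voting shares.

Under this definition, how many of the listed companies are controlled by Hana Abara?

3

Hana holds 70% of Cinder, so Hana controls Cinder.
Hana holds 100% of Vantage, so Hana controls Vantage.
Vantage holds 70% of Everline, so Hana controls Everline.
No other company's threshold is met.
Hana controls 3 companies.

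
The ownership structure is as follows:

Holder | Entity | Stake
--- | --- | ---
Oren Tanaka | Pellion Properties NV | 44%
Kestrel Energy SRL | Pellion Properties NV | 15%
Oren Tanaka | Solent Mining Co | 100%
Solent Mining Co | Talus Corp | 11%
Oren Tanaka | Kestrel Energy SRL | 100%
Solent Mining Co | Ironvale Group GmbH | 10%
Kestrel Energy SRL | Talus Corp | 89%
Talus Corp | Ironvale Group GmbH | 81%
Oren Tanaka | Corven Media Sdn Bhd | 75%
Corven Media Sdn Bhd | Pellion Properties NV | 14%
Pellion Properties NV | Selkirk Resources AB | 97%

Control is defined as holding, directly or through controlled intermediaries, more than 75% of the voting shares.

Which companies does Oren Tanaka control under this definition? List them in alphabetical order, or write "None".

Ironvale Group GmbH, Kestrel Energy SRL, Solent Mining Co, Talus Corp

Oren holds 100% of Kestrel, so Oren controls Kestrel.
Oren holds 100% of Solent, so Oren controls Solent.
Solent and Kestrel together hold 11% + 89% = 100% of Talus, so Oren controls Talus.
Solent and Talus together hold 10% + 81% = 91% of Ironvale, so Oren controls Ironvale.
No other company's threshold is met.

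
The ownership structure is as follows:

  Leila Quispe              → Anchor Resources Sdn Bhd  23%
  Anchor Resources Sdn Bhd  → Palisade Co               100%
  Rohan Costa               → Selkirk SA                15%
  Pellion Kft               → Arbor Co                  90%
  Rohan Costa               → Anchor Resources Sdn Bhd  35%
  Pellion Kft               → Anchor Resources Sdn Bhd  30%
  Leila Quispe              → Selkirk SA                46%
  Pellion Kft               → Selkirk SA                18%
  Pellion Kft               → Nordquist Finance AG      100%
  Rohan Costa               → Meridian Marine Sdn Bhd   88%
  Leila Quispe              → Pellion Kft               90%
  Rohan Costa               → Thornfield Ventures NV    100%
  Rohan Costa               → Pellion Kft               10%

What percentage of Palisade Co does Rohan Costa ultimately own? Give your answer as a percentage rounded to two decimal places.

Rohan reaches Palisade along 2 paths.
Via Pellion → Anchor: 10% × 30% × 100% = 3%.
Via Anchor: 35% × 100% = 35%.
Total: 3% + 35% = 38%.
Rounded: 38.00%.

38.00%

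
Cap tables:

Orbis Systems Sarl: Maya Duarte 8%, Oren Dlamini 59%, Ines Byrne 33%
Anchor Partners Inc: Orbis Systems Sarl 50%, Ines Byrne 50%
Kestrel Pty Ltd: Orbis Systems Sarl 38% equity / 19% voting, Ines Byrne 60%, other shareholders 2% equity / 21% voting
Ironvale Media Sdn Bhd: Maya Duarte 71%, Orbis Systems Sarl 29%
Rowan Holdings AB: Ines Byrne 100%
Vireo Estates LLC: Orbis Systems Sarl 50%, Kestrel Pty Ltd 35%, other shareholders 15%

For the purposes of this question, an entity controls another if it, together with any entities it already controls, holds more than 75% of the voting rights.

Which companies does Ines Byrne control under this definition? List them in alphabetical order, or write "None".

Rowan Holdings AB

Ines holds 100% of Rowan, so Ines controls Rowan.
No other company's threshold is met.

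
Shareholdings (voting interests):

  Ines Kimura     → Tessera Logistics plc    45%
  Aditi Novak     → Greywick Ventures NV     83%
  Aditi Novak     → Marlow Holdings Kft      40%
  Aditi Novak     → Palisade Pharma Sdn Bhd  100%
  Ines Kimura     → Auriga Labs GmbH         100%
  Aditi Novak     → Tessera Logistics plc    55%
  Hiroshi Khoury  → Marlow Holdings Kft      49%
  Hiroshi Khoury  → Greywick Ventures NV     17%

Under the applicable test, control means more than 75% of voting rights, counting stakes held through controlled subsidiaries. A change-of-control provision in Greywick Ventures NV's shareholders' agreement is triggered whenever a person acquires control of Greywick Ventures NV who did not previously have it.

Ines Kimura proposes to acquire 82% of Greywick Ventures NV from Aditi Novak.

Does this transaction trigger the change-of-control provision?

Yes

The purchase adds only to Ines's holdings (Aditi's stake shrinks), so Ines is the only person who could newly come to control Greywick.
Ines holds 100% of Auriga, so Ines controls Auriga.
Neither Ines nor any entity Ines controls holds any voting interest in Greywick.
So before the transaction, Ines does not control Greywick.
After the purchase, Ines holds 82% of Greywick directly, and Aditi's stake falls to 1%.
Ines holds 82% of Greywick, so Ines controls Greywick.
Ines did not control Greywick before and does after, so the clause is triggered.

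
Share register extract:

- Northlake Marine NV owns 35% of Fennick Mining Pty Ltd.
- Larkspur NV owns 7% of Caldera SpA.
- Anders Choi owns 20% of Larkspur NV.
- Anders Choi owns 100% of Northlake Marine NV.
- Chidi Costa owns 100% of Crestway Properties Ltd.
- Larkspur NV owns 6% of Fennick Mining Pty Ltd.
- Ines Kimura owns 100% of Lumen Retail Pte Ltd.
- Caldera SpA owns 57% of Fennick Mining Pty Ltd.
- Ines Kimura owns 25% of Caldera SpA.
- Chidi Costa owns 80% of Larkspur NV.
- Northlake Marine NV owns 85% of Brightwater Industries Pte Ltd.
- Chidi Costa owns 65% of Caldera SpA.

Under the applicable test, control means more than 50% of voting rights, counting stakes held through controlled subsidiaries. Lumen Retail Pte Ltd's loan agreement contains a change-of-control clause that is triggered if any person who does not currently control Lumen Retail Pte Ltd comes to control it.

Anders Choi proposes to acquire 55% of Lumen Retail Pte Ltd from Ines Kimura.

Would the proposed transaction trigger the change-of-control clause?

The purchase adds only to Anders's holdings (Ines's stake shrinks), so Anders is the only person who could newly come to control Lumen.
Anders holds 100% of Northlake, so Anders controls Northlake.
Northlake holds 85% of Brightwater, so Anders controls Brightwater.
Neither Anders nor any entity Anders controls holds any voting interest in Lumen.
So before the transaction, Anders does not control Lumen.
After the purchase, Anders holds 55% of Lumen directly, and Ines's stake falls to 45%.
Anders holds 55% of Lumen, so Anders controls Lumen.
Anders did not control Lumen before and does after, so the clause is triggered.

Yes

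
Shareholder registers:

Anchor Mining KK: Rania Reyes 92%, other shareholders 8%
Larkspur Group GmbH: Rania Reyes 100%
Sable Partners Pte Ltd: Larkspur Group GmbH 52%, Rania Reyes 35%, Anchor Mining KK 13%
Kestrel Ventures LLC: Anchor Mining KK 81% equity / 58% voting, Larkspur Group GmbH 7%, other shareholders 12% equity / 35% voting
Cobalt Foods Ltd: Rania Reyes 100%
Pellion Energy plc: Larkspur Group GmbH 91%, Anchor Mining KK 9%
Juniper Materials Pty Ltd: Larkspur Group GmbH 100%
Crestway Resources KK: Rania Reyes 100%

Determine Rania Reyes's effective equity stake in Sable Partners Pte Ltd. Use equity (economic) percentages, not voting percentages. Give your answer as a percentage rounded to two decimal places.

98.96%

Rania reaches Sable along 3 paths.
Via Larkspur: 100% × 52% = 52%.
Direct stake: 35% = 35%.
Via Anchor: 92% × 13% = 11.96%.
Total: 52% + 35% + 11.96% = 98.96%.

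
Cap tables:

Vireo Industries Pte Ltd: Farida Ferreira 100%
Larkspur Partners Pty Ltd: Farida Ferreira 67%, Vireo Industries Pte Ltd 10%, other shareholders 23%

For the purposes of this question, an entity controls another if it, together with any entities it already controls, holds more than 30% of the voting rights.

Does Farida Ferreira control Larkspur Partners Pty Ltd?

Yes

Farida holds 100% of Vireo, so Farida controls Vireo.
Farida and Vireo together hold 67% + 10% = 77% of Larkspur, so Farida controls Larkspur.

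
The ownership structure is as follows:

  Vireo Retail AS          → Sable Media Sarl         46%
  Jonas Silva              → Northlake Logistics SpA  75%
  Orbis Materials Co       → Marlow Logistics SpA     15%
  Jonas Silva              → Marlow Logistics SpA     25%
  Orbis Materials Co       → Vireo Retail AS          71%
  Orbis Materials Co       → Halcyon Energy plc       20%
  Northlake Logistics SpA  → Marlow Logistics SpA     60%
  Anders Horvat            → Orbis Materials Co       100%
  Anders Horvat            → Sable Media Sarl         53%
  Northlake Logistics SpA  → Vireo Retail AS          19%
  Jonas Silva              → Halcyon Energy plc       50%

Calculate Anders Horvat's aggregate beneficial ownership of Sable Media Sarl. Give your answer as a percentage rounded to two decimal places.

85.66%

Anders reaches Sable along 2 paths.
Via Orbis → Vireo: 100% × 71% × 46% = 32.66%.
Direct stake: 53% = 53%.
Total: 32.66% + 53% = 85.66%.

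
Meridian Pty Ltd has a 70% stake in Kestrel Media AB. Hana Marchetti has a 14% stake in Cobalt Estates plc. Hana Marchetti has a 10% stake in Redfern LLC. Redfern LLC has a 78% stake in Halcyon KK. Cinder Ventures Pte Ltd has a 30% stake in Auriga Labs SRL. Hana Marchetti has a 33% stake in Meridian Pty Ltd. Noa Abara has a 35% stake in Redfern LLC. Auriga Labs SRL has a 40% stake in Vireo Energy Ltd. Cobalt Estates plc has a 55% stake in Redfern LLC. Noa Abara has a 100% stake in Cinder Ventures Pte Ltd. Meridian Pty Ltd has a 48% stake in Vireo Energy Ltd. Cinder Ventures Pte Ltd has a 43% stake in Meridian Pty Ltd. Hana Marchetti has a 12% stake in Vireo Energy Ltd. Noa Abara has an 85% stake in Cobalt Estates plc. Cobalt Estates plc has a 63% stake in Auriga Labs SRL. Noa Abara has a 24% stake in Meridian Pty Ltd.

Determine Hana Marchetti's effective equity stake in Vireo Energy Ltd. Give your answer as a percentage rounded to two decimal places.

31.37%

Hana reaches Vireo along 3 paths.
Direct stake: 12% = 12%.
Via Meridian: 33% × 48% = 15.84%.
Via Cobalt → Auriga: 14% × 63% × 40% = 3.528%.
Total: 12% + 15.84% + 3.528% = 31.368%.
Rounded: 31.37%.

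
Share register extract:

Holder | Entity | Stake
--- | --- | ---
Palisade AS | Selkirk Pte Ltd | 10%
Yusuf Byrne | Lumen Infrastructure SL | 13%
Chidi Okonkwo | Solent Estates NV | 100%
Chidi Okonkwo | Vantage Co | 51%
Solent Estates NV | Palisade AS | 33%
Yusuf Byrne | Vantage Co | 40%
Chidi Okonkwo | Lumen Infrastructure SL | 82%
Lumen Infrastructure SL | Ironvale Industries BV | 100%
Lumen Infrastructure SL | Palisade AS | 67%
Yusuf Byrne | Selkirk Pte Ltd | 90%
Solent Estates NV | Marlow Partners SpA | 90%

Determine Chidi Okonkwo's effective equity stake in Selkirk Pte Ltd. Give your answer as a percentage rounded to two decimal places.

Chidi reaches Selkirk along 2 paths.
Via Lumen → Palisade: 82% × 67% × 10% = 5.494%.
Via Solent → Palisade: 100% × 33% × 10% = 3.3%.
Total: 5.494% + 3.3% = 8.794%.
Rounded: 8.79%.

8.79%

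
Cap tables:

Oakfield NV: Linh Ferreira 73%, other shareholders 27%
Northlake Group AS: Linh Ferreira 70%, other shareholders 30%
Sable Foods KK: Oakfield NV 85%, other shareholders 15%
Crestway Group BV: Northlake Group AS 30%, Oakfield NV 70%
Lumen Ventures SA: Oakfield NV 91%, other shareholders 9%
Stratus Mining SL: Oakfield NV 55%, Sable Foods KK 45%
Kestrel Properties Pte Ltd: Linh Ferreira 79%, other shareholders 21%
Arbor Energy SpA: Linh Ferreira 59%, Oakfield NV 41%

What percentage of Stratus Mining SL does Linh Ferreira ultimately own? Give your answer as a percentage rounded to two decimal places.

Linh reaches Stratus along 2 paths.
Via Oakfield: 73% × 55% = 40.15%.
Via Oakfield → Sable: 73% × 85% × 45% = 27.9225%.
Total: 40.15% + 27.9225% = 68.0725%.
Rounded: 68.07%.

68.07%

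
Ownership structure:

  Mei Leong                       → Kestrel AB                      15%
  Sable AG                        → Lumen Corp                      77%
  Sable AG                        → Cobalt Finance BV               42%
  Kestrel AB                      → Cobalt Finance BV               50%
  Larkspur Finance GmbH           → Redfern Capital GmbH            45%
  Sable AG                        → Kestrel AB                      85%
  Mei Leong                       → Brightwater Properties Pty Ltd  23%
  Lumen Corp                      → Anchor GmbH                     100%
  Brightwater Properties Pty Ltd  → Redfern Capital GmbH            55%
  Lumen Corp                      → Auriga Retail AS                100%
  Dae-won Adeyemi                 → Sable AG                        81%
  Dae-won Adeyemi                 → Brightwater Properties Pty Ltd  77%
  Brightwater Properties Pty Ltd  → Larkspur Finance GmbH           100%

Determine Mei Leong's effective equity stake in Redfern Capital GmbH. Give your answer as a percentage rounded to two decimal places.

23.00%

Mei reaches Redfern along 2 paths.
Via Brightwater → Larkspur: 23% × 100% × 45% = 10.35%.
Via Brightwater: 23% × 55% = 12.65%.
Total: 10.35% + 12.65% = 23%.
Rounded: 23.00%.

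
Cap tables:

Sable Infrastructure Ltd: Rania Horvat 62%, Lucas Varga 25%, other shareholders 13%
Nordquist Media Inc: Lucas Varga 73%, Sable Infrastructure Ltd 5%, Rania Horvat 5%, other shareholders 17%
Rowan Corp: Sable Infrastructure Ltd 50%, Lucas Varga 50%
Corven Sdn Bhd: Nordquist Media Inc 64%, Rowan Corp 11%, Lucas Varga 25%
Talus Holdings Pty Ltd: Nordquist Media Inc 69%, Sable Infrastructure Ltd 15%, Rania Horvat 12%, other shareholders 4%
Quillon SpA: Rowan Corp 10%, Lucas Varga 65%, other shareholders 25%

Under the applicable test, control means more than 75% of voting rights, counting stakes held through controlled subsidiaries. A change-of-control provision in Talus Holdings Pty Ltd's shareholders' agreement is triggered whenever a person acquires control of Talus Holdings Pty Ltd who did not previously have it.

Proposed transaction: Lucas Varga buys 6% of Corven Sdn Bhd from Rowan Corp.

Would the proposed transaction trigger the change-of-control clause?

No

The purchase adds only to Lucas's holdings (Rowan's stake shrinks), so Lucas is the only person who could newly come to control Talus.
Lucas's largest direct stake is 73% in Nordquist, which does not meet the threshold, so Lucas controls no company.
Neither Lucas nor any entity Lucas controls holds any voting interest in Talus.
So before the transaction, Lucas does not control Talus.
After the purchase, Lucas's direct stake in Corven rises to 25% + 6% = 31%, and Rowan's stake falls to 5%.
Lucas's side now holds 31% of Corven, not > 75%, so Lucas still does not control Corven.
After the transaction, neither Lucas nor any entity Lucas controls holds a voting interest in Talus, so Lucas still does not control it.
No new person acquires control, so the clause is not triggered.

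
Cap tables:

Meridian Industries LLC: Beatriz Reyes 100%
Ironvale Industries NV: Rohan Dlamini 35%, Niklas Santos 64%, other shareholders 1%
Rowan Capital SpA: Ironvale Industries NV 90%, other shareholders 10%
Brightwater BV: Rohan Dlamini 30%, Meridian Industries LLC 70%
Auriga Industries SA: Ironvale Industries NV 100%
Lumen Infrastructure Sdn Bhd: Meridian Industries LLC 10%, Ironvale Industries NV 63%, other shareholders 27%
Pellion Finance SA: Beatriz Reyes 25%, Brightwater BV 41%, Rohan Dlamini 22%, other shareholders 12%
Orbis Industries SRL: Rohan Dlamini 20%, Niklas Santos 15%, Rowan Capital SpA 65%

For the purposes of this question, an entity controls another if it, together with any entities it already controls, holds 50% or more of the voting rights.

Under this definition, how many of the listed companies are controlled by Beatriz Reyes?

3

Beatriz holds 100% of Meridian, so Beatriz controls Meridian.
Meridian holds 70% of Brightwater, so Beatriz controls Brightwater.
Beatriz and Brightwater together hold 25% + 41% = 66% of Pellion, so Beatriz controls Pellion.
No other company's threshold is met.
Beatriz controls 3 companies.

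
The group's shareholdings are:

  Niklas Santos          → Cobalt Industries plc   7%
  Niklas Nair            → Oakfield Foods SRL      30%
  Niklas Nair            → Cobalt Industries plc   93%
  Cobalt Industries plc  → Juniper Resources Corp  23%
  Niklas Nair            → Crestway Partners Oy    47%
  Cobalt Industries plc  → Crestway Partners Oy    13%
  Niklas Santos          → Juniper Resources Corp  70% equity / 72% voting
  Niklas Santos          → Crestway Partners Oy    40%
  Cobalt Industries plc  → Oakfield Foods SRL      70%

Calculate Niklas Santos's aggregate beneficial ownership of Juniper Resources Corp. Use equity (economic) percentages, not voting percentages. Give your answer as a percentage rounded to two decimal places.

71.61%

Niklas Santos reaches Juniper along 2 paths.
Via Cobalt: 7% × 23% = 1.61%.
Direct stake: 70% = 70%.
Total: 1.61% + 70% = 71.61%.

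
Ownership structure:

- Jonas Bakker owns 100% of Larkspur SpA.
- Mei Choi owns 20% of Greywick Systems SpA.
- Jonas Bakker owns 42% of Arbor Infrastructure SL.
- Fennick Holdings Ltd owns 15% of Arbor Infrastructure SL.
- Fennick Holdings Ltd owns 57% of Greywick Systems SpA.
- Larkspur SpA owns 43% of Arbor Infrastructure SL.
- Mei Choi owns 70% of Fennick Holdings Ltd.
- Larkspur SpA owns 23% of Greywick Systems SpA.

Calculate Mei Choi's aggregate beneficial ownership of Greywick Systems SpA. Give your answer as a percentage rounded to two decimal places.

Mei reaches Greywick along 2 paths.
Via Fennick: 70% × 57% = 39.9%.
Direct stake: 20% = 20%.
Total: 39.9% + 20% = 59.9%.
Rounded: 59.90%.

59.90%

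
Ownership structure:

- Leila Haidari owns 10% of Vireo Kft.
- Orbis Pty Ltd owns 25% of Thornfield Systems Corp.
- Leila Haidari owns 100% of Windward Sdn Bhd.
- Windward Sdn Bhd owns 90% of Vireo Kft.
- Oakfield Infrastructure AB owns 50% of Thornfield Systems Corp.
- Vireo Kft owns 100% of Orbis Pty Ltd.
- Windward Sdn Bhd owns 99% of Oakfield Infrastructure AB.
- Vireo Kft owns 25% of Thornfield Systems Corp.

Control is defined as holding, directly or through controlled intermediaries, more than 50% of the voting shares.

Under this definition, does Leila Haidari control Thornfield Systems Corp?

Leila holds 100% of Windward, so Leila controls Windward.
Leila and Windward together hold 10% + 90% = 100% of Vireo, so Leila controls Vireo.
Windward holds 99% of Oakfield, so Leila controls Oakfield.
Vireo holds 100% of Orbis, so Leila controls Orbis.
Oakfield and Orbis and Vireo together hold 50% + 25% + 25% = 100% of Thornfield, so Leila controls Thornfield.

Yes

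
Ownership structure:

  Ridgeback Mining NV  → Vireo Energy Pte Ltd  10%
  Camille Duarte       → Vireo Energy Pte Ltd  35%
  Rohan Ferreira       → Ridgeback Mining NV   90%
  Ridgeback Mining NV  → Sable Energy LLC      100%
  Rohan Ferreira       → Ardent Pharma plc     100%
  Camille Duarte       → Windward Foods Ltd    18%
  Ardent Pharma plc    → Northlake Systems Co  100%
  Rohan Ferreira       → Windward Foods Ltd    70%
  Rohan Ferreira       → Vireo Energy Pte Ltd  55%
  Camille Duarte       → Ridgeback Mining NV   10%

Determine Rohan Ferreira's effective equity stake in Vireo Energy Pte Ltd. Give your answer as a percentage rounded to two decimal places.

64.00%

Rohan reaches Vireo along 2 paths.
Via Ridgeback: 90% × 10% = 9%.
Direct stake: 55% = 55%.
Total: 9% + 55% = 64%.
Rounded: 64.00%.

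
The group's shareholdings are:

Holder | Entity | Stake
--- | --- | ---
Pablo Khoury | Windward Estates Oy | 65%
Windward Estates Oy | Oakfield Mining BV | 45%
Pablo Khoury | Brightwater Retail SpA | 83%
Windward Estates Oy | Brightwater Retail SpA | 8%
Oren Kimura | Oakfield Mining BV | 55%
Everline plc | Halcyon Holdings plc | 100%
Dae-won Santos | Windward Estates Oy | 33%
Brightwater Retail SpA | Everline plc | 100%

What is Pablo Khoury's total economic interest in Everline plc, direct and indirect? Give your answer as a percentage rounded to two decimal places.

Pablo reaches Everline along 2 paths.
Via Brightwater: 83% × 100% = 83%.
Via Windward → Brightwater: 65% × 8% × 100% = 5.2%.
Total: 83% + 5.2% = 88.2%.
Rounded: 88.20%.

88.20%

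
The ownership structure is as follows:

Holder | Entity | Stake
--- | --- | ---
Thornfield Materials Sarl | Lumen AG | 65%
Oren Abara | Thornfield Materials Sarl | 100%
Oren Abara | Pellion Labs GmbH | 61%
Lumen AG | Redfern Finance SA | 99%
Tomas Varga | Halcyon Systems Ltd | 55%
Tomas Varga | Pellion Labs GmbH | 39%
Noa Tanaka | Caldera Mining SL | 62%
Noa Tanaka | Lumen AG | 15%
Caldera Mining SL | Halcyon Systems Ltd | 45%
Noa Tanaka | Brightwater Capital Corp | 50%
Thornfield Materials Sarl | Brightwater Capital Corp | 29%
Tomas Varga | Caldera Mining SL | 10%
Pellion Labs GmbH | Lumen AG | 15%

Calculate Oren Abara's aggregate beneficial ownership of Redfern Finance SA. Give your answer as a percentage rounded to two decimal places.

73.41%

Oren reaches Redfern along 2 paths.
Via Pellion → Lumen: 61% × 15% × 99% = 9.0585%.
Via Thornfield → Lumen: 100% × 65% × 99% = 64.35%.
Total: 9.0585% + 64.35% = 73.4085%.
Rounded: 73.41%.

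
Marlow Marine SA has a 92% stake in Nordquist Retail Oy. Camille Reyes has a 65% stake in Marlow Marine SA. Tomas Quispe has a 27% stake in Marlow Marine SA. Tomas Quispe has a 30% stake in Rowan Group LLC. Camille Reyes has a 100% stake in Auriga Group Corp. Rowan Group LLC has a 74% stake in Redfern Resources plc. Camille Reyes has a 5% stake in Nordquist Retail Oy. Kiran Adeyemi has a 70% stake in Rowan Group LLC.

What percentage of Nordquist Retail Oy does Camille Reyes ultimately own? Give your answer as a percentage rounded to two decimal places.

64.80%

Camille reaches Nordquist along 2 paths.
Via Marlow: 65% × 92% = 59.8%.
Direct stake: 5% = 5%.
Total: 59.8% + 5% = 64.8%.
Rounded: 64.80%.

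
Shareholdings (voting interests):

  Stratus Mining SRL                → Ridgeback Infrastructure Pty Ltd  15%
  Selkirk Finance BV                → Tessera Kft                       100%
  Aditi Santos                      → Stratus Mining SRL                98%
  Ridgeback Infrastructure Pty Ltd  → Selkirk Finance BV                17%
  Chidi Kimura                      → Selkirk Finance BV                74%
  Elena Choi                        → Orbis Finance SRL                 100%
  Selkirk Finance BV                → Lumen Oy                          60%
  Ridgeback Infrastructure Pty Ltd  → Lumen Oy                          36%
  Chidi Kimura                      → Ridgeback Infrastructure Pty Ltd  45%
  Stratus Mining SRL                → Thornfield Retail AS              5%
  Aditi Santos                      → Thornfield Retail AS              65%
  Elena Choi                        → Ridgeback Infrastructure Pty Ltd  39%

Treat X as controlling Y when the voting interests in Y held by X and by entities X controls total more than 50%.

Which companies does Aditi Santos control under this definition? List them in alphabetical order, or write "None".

Stratus Mining SRL, Thornfield Retail AS

Aditi holds 98% of Stratus, so Aditi controls Stratus.
Aditi and Stratus together hold 65% + 5% = 70% of Thornfield, so Aditi controls Thornfield.
No other company's threshold is met.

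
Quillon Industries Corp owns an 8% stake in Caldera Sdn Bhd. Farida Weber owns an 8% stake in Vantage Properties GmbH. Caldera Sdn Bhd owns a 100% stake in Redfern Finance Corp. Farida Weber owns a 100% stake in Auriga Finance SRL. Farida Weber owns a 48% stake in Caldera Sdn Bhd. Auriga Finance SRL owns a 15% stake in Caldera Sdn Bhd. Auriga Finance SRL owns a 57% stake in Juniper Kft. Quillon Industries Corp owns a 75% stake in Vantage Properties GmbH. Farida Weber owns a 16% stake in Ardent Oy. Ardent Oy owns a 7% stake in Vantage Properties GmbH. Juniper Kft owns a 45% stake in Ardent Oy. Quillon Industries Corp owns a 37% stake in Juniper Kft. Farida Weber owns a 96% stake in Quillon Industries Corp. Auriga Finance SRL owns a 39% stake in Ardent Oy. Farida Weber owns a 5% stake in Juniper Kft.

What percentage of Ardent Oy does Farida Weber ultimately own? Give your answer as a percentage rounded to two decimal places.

98.88%

Farida reaches Ardent along 5 paths.
Direct stake: 16% = 16%.
Via Auriga → Juniper: 100% × 57% × 45% = 25.65%.
Via Juniper: 5% × 45% = 2.25%.
Via Quillon → Juniper: 96% × 37% × 45% = 15.984%.
Via Auriga: 100% × 39% = 39%.
Total: 16% + 25.65% + 2.25% + 15.984% + 39% = 98.884%.
Rounded: 98.88%.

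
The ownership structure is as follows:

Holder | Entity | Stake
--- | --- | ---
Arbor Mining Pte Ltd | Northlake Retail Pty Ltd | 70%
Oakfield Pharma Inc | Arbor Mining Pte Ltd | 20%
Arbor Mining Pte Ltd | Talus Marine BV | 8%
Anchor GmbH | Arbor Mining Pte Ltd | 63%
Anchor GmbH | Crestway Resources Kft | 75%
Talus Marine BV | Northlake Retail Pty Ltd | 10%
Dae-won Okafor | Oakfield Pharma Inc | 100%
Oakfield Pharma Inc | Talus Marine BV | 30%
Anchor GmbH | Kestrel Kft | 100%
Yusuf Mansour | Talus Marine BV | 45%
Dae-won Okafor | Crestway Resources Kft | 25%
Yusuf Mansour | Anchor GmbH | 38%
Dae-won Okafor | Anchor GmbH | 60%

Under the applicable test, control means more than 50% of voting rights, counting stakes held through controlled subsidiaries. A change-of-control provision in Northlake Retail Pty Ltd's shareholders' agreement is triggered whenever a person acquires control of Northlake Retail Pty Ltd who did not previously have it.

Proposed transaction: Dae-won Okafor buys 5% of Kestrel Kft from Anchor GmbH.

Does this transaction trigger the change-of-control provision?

No

The purchase adds only to Dae-won's holdings (Anchor's stake shrinks), so Dae-won is the only person who could newly come to control Northlake.
Dae-won holds 60% of Anchor, so Dae-won controls Anchor.
Dae-won holds 100% of Oakfield, so Dae-won controls Oakfield.
Anchor and Oakfield together hold 63% + 20% = 83% of Arbor, so Dae-won controls Arbor.
Arbor holds 70% of Northlake, so Dae-won controls Northlake.
So Dae-won already controls Northlake before the transaction.
After the purchase, Dae-won holds 5% of Kestrel directly, and Anchor's stake falls to 95%.
Dae-won controlled Northlake already, so this is not a new person acquiring control; every other person's position is unchanged or reduced.
No new person acquires control, so the clause is not triggered.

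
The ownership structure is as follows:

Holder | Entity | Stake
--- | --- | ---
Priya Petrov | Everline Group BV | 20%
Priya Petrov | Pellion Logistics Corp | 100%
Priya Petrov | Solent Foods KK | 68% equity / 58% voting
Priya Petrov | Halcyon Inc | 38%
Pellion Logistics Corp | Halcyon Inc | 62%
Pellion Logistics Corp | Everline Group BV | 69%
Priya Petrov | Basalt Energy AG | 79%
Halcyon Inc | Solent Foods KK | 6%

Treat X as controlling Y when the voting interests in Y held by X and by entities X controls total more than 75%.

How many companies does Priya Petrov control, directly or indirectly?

Priya holds 100% of Pellion, so Priya controls Pellion.
Priya and Pellion together hold 20% + 69% = 89% of Everline, so Priya controls Everline.
Priya and Pellion together hold 38% + 62% = 100% of Halcyon, so Priya controls Halcyon.
Priya holds 79% of Basalt, so Priya controls Basalt.
No other company's threshold is met.
Priya controls 4 companies.

4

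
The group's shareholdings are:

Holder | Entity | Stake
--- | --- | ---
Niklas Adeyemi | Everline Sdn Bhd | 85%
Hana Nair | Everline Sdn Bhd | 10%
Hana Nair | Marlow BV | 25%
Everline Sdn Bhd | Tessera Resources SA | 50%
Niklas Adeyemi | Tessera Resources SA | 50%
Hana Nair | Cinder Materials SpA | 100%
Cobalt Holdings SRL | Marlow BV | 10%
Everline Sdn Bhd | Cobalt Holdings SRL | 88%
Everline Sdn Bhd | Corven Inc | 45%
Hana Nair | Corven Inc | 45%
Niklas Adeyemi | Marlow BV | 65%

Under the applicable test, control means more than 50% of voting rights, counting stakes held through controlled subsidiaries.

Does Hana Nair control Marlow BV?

Hana holds 100% of Cinder, so Hana controls Cinder.
In Marlow, Hana's side holds only 25%, not > 50%.
So Hana does not control Marlow.

No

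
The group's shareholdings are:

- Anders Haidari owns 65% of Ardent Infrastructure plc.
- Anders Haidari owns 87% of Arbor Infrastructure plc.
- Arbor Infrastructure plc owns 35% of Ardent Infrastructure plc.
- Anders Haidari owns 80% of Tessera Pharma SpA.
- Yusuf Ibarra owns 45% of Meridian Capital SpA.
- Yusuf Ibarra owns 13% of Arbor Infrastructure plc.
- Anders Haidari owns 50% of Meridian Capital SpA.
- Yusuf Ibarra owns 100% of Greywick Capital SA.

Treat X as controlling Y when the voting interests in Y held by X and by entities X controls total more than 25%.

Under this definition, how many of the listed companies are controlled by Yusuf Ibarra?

2

Yusuf holds 45% of Meridian, so Yusuf controls Meridian.
Yusuf holds 100% of Greywick, so Yusuf controls Greywick.
No other company's threshold is met.
Yusuf controls 2 companies.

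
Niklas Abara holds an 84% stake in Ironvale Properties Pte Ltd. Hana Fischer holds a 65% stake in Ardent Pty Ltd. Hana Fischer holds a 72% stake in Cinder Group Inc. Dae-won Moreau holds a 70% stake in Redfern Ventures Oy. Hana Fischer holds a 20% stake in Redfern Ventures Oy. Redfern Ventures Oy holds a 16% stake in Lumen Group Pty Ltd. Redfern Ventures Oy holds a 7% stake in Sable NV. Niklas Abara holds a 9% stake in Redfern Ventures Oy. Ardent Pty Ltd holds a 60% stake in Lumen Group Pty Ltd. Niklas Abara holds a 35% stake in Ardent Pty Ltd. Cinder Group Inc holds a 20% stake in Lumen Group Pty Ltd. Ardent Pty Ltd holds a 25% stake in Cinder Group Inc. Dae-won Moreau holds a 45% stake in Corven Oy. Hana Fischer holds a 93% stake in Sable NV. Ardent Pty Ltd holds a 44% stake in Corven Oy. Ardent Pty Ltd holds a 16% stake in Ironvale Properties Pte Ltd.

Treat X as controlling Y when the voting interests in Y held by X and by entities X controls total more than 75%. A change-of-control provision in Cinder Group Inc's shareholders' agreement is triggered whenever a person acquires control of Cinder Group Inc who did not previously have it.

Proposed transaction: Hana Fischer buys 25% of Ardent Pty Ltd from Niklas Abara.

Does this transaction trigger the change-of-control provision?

Yes

The purchase adds only to Hana's holdings (Niklas's stake shrinks), so Hana is the only person who could newly come to control Cinder.
Hana holds 93% of Sable, so Hana controls Sable.
In Cinder, Hana's side holds only 72%, not > 75%.
So before the transaction, Hana does not control Cinder.
After the purchase, Hana's direct stake in Ardent rises to 65% + 25% = 90%, and Niklas's stake falls to 10%.
Hana holds 90% of Ardent, so Hana controls Ardent.
Hana and Ardent together hold 72% + 25% = 97% of Cinder, so Hana controls Cinder.
Hana did not control Cinder before and does after, so the clause is triggered.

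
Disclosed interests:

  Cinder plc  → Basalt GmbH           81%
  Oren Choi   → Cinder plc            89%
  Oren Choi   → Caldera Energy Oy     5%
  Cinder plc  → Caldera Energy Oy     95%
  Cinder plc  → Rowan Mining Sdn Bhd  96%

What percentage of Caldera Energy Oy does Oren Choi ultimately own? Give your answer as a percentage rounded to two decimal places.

89.55%

Oren reaches Caldera along 2 paths.
Direct stake: 5% = 5%.
Via Cinder: 89% × 95% = 84.55%.
Total: 5% + 84.55% = 89.55%.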